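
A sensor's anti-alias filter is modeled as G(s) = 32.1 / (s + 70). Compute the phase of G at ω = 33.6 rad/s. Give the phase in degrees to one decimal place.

∠(j33.6 + 70) = arctan(33.6/70) = 25.64°
∠G(j33.6) = −25.64° = -25.64°

-25.6°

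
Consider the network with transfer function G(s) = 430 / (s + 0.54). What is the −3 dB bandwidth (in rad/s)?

0.54 rad/s

For a single-pole low-pass, the −3 dB point is at the pole: ω = 0.54 rad/s.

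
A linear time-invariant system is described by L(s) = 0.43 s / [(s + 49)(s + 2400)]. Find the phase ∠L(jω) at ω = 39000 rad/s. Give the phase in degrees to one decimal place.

-86.4°

∠(j39000) = 90.00°
∠(j39000 + 49) = arctan(39000/49) = 89.93°
∠(j39000 + 2400) = arctan(39000/2400) = 86.48°
∠L(j39000) = 90.00° − (89.93° + 86.48°) = -86.41°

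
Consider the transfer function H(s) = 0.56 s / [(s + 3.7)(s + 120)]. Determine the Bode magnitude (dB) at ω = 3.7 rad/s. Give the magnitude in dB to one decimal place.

|j3.7| = 3.7
|j3.7 + 3.7| = √(3.7² + 3.7²) = 5.233
|j3.7 + 120| = √(3.7² + 120²) = 120.1
|H(j3.7)| = 0.56 × 3.7 / (5.233 × 120.1) = 0.0032983
20 log₁₀(0.0032983) = -49.63 dB

-49.6 dB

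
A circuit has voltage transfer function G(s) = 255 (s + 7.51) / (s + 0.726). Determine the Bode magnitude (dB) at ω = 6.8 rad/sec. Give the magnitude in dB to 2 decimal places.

|j6.8 + 7.51| = √(6.8² + 7.51²) = 10.13
|j6.8 + 0.726| = √(6.8² + 0.726²) = 6.839
|G(j6.8)| = 255 × 10.13 / 6.839 = 377.77
20 log₁₀(377.77) = 51.545 dB

51.54 dB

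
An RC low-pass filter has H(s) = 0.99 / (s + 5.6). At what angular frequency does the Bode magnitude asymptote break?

The single real pole at s = −5.6 gives a corner at ω = 5.6 rad/s.

5.6 rad/s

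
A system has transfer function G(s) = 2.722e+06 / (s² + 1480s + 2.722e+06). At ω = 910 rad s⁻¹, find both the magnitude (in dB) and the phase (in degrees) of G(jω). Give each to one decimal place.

|G| = 1.4 dB, ∠G = -35.4°

|(j910)² + 1480(j910) + 2.722e+06| = |1.8939e+06 + j1.3468e+06| = 2.324e+06
|G(j910)| = 2.722e+06 / 2.324e+06 = 1.1713
20 log₁₀(1.1713) = 1.37 dB
∠[(j910)² + 1480(j910) + 2.722e+06] = ∠[1.8939e+06 + j1.3468e+06] = 35.42°
∠G(j910) = −35.42° = -35.42°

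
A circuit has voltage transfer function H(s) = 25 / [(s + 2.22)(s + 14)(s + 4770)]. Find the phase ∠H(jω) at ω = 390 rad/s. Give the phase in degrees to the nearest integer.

-182°

∠(j390 + 2.22) = arctan(390/2.22) = 89.67°
∠(j390 + 14) = arctan(390/14) = 87.94°
∠(j390 + 4770) = arctan(390/4770) = 4.67°
∠H(j390) = − (89.67° + 87.94° + 4.67°) = -182.29°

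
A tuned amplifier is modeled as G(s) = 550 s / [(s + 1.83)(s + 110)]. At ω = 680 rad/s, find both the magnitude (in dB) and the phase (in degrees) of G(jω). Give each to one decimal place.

|G| = -2.0 dB, ∠G = -80.7°

|j680| = 680
|j680 + 1.83| = √(680² + 1.83²) = 680
|j680 + 110| = √(680² + 110²) = 688.8
|G(j680)| = 550 × 680 / (680 × 688.8) = 0.79844
20 log₁₀(0.79844) = -1.96 dB
∠(j680) = 90.00°
∠(j680 + 1.83) = arctan(680/1.83) = 89.85°
∠(j680 + 110) = arctan(680/110) = 80.81°
∠G(j680) = 90.00° − (89.85° + 80.81°) = -80.66°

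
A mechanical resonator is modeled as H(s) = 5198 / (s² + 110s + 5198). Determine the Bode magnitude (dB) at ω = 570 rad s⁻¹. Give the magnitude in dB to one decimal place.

-35.9 dB

|(j570)² + 110(j570) + 5198| = |-3.197e+05 + j62700| = 3.258e+05
|H(j570)| = 5198 / 3.258e+05 = 0.015955
20 log₁₀(0.015955) = -35.94 dB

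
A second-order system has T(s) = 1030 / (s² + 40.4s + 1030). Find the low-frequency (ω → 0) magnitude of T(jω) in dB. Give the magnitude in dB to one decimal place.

T(0) = 1030 / 1030 = 1
20 log₁₀(1) = 0.00 dB

0.0 dB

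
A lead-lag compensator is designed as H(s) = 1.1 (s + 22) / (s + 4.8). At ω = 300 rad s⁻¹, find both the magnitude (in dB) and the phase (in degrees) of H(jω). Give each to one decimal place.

|H| = 0.9 dB, ∠H = -3.3°

|j300 + 22| = √(300² + 22²) = 300.8
|j300 + 4.8| = √(300² + 4.8²) = 300
|H(j300)| = 1.1 × 300.8 / 300 = 1.1028
20 log₁₀(1.1028) = 0.85 dB
∠(j300 + 22) = arctan(300/22) = 85.81°
∠(j300 + 4.8) = arctan(300/4.8) = 89.08°
∠H(j300) = 85.81° − 89.08° = -3.28°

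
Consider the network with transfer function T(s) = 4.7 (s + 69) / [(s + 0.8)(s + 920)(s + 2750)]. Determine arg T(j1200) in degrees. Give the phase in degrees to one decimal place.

-79.4°

∠(j1200 + 69) = arctan(1200/69) = 86.71°
∠(j1200 + 0.8) = arctan(1200/0.8) = 89.96°
∠(j1200 + 920) = arctan(1200/920) = 52.52°
∠(j1200 + 2750) = arctan(1200/2750) = 23.57°
∠T(j1200) = 86.71° − (89.96° + 52.52° + 23.57°) = -79.35°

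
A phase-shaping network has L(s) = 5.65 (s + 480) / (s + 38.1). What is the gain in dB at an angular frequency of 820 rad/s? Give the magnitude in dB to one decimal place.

16.3 dB

|j820 + 480| = √(820² + 480²) = 950.2
|j820 + 38.1| = √(820² + 38.1²) = 820.9
|L(j820)| = 5.65 × 950.2 / 820.9 = 6.5398
20 log₁₀(6.5398) = 16.31 dB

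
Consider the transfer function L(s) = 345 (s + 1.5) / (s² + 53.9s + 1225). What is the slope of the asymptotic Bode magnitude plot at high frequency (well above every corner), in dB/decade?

-20 dB/decade

With 1 zero and 2 poles, the high-frequency asymptotic slope is 20 × (1 − 2) = -20 dB/decade.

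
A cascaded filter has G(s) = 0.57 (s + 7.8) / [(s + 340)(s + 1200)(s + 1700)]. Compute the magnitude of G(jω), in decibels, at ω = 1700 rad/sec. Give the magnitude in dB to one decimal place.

-139.0 dB

|j1700 + 7.8| = √(1700² + 7.8²) = 1700
|j1700 + 340| = √(1700² + 340²) = 1734
|j1700 + 1200| = √(1700² + 1200²) = 2081
|j1700 + 1700| = √(1700² + 1700²) = 2404
|G(j1700)| = 0.57 × 1700 / (1734 × 2081 × 2404) = 1.1173e-07
20 log₁₀(1.1173e-07) = -139.04 dB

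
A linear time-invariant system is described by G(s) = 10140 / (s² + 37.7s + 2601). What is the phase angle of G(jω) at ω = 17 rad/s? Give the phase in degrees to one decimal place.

∠[(j17)² + 37.7(j17) + 2601] = ∠[2312 + j640.9] = 15.49°
∠G(j17) = −15.49° = -15.49°

-15.5°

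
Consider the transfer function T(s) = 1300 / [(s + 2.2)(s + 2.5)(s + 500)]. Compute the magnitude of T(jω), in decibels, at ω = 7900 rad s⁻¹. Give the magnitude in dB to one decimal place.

|j7900 + 2.2| = √(7900² + 2.2²) = 7900
|j7900 + 2.5| = √(7900² + 2.5²) = 7900
|j7900 + 500| = √(7900² + 500²) = 7916
|T(j7900)| = 1300 / (7900 × 7900 × 7916) = 2.6314e-09
20 log₁₀(2.6314e-09) = -171.60 dB

-171.6 dB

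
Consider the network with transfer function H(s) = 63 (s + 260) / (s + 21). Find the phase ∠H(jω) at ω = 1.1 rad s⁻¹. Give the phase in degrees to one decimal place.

-2.8°

∠(j1.1 + 260) = arctan(1.1/260) = 0.24°
∠(j1.1 + 21) = arctan(1.1/21) = 3.00°
∠H(j1.1) = 0.24° − 3.00° = -2.76°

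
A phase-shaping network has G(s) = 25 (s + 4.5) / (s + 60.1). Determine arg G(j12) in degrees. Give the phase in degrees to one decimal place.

∠(j12 + 4.5) = arctan(12/4.5) = 69.44°
∠(j12 + 60.1) = arctan(12/60.1) = 11.29°
∠G(j12) = 69.44° − 11.29° = 58.15°

58.2°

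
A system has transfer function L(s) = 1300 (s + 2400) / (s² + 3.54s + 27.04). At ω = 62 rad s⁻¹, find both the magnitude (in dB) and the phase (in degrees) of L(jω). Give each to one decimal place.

|L| = 58.2 dB, ∠L = -175.2 deg

|j62 + 2400| = √(62² + 2400²) = 2401
|(j62)² + 3.54(j62) + 27.04| = |-3817 + j219.48| = 3823
|L(j62)| = 1300 × 2401 / 3823 = 816.33
20 log₁₀(816.33) = 58.24 dB
∠(j62 + 2400) = arctan(62/2400) = 1.48°
∠[(j62)² + 3.54(j62) + 27.04] = ∠[-3817 + j219.48] = 176.71°
∠L(j62) = 1.48° − 176.71° = -175.23°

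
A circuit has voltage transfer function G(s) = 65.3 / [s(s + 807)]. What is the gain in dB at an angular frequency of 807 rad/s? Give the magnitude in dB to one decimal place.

-83.0 dB

|j807 + 807| = √(807² + 807²) = 1141
|j807| = 807
|G(j807)| = 65.3 / (1141 × 807) = 7.0901e-05
20 log₁₀(7.0901e-05) = -82.99 dB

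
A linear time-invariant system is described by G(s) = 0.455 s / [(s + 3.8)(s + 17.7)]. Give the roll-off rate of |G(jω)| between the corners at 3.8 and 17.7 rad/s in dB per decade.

0 dB/decade

In this band the factors already past their corner are: 1 differentiator zero, pole at 3.8; net slope = 0 dB/decade.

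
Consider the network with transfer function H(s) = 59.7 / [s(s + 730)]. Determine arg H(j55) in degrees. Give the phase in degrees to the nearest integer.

-94°

∠(j55 + 730) = arctan(55/730) = 4.31°
∠(j55) = 90.00°
∠H(j55) = − (4.31° + 90.00°) = -94.31°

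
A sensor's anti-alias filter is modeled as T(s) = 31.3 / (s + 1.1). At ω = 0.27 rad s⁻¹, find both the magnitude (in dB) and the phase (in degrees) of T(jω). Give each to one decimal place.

|j0.27 + 1.1| = √(0.27² + 1.1²) = 1.133
|T(j0.27)| = 31.3 / 1.133 = 27.634
20 log₁₀(27.634) = 28.83 dB
∠(j0.27 + 1.1) = arctan(0.27/1.1) = 13.79°
∠T(j0.27) = −13.79° = -13.79°

|T| = 28.8 dB, ∠T = -13.8°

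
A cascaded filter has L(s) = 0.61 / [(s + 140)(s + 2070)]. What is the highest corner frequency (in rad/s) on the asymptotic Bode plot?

Break frequencies occur at each pole and zero magnitude: 140 rad/s, 2070 rad/s.
The highest is 2070 rad/s.

2070 rad/s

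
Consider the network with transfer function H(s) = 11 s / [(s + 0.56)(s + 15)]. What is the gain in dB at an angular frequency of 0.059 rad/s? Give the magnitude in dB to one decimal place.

|j0.059| = 0.059
|j0.059 + 0.56| = √(0.059² + 0.56²) = 0.5631
|j0.059 + 15| = √(0.059² + 15²) = 15
|H(j0.059)| = 11 × 0.059 / (0.5631 × 15) = 0.076836
20 log₁₀(0.076836) = -22.29 dB

-22.3 dB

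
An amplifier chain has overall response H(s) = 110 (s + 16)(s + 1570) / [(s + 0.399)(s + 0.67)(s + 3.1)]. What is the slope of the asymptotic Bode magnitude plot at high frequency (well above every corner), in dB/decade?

With 2 zeros and 3 poles, the high-frequency asymptotic slope is 20 × (2 − 3) = -20 dB/decade.

-20 dB/decade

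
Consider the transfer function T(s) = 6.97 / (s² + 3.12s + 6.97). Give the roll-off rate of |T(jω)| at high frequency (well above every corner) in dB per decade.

-40 dB/decade

With 0 zeros and 2 poles, the high-frequency asymptotic slope is 20 × (0 − 2) = -40 dB/decade.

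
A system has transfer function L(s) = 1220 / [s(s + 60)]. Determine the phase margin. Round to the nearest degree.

Gain crossover: |L(jω)| = 1 at ω ≈ 19.4 rad/s.
∠L(j19.4) = −90° − arctan(19.4/60) ≈ -107.88°
PM = 180° + (-107.88°) = 72.12°

72°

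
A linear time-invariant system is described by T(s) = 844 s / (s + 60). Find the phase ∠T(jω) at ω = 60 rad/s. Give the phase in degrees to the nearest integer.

45°

∠(j60) = 90.00°
∠(j60 + 60) = arctan(60/60) = 45.00°
∠T(j60) = 90.00° − 45.00° = 45.00°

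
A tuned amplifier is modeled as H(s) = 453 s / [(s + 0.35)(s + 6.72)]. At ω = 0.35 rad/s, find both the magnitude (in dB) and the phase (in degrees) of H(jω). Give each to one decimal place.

|j0.35| = 0.35
|j0.35 + 0.35| = √(0.35² + 0.35²) = 0.495
|j0.35 + 6.72| = √(0.35² + 6.72²) = 6.729
|H(j0.35)| = 453 × 0.35 / (0.495 × 6.729) = 47.602
20 log₁₀(47.602) = 33.55 dB
∠(j0.35) = 90.00°
∠(j0.35 + 0.35) = arctan(0.35/0.35) = 45.00°
∠(j0.35 + 6.72) = arctan(0.35/6.72) = 2.98°
∠H(j0.35) = 90.00° − (45.00° + 2.98°) = 42.02°

|H| = 33.6 dB, ∠H = 42.0°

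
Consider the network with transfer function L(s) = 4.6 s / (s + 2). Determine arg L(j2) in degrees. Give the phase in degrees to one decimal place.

∠(j2) = 90.00°
∠(j2 + 2) = arctan(2/2) = 45.00°
∠L(j2) = 90.00° − 45.00° = 45.00°

45.0°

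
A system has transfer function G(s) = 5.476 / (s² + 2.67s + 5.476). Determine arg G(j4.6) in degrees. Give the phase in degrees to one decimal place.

∠[(j4.6)² + 2.67(j4.6) + 5.476] = ∠[-15.684 + j12.282] = 141.94°
∠G(j4.6) = −141.94° = -141.94°

-141.9°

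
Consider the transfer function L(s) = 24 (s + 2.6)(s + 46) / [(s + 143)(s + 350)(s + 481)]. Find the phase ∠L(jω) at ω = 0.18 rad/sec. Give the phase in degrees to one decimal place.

4.1 deg

∠(j0.18 + 2.6) = arctan(0.18/2.6) = 3.96°
∠(j0.18 + 46) = arctan(0.18/46) = 0.22°
∠(j0.18 + 143) = arctan(0.18/143) = 0.07°
∠(j0.18 + 350) = arctan(0.18/350) = 0.03°
∠(j0.18 + 481) = arctan(0.18/481) = 0.02°
∠L(j0.18) = 3.96° + 0.22° − (0.07° + 0.03° + 0.02°) = 4.06°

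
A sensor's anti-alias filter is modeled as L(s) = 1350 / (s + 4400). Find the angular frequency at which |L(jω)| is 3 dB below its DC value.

For a single-pole low-pass, the −3 dB point is at the pole: ω = 4400 rad/s.

4400 rad/s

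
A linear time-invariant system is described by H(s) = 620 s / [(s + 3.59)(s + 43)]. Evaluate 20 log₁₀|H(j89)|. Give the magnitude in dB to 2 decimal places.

15.94 dB

|j89| = 89
|j89 + 3.59| = √(89² + 3.59²) = 89.07
|j89 + 43| = √(89² + 43²) = 98.84
|H(j89)| = 620 × 89 / (89.07 × 98.84) = 6.2675
20 log₁₀(6.2675) = 15.942 dB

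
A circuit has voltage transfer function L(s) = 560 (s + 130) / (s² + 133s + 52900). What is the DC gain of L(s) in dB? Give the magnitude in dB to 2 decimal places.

L(0) = 560 × 130 / 52900 = 1.3762
20 log₁₀(1.3762) = 2.774 dB

2.77 dB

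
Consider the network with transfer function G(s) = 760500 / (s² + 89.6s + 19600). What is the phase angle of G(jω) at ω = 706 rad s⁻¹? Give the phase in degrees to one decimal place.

-172.5°

∠[(j706)² + 89.6(j706) + 19600] = ∠[-4.7884e+05 + j63258] = 172.47°
∠G(j706) = −172.47° = -172.47°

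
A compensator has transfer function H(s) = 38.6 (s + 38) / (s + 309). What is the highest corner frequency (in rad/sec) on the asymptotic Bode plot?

309 rad/sec

Break frequencies occur at each pole and zero magnitude: 38 rad/sec, 309 rad/sec.
The highest is 309 rad/sec.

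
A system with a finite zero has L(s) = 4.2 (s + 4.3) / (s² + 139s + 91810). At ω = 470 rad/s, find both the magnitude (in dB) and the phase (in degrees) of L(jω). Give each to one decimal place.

|L| = -37.3 dB, ∠L = -63.7°

|j470 + 4.3| = √(470² + 4.3²) = 470
|(j470)² + 139(j470) + 91810| = |-1.2909e+05 + j65330| = 1.447e+05
|L(j470)| = 4.2 × 470 / 1.447e+05 = 0.013644
20 log₁₀(0.013644) = -37.30 dB
∠(j470 + 4.3) = arctan(470/4.3) = 89.48°
∠[(j470)² + 139(j470) + 91810] = ∠[-1.2909e+05 + j65330] = 153.16°
∠L(j470) = 89.48° − 153.16° = -63.68°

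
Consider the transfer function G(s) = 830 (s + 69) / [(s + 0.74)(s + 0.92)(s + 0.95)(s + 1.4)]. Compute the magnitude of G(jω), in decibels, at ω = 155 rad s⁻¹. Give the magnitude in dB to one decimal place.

-72.3 dB

|j155 + 69| = √(155² + 69²) = 169.7
|j155 + 0.74| = √(155² + 0.74²) = 155
|j155 + 0.92| = √(155² + 0.92²) = 155
|j155 + 0.95| = √(155² + 0.95²) = 155
|j155 + 1.4| = √(155² + 1.4²) = 155
|G(j155)| = 830 × 169.7 / (155 × 155 × 155 × 155) = 0.00024395
20 log₁₀(0.00024395) = -72.25 dB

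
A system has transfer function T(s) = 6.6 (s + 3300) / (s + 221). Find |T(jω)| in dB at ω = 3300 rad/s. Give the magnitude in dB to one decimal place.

19.4 dB

|j3300 + 3300| = √(3300² + 3300²) = 4667
|j3300 + 221| = √(3300² + 221²) = 3307
|T(j3300)| = 6.6 × 4667 / 3307 = 9.3129
20 log₁₀(9.3129) = 19.38 dB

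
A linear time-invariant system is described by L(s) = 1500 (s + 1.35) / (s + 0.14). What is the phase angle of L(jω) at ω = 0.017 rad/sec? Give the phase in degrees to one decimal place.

∠(j0.017 + 1.35) = arctan(0.017/1.35) = 0.72°
∠(j0.017 + 0.14) = arctan(0.017/0.14) = 6.92°
∠L(j0.017) = 0.72° − 6.92° = -6.20°

-6.2 deg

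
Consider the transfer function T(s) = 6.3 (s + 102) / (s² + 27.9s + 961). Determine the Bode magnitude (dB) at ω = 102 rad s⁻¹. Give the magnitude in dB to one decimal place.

|j102 + 102| = √(102² + 102²) = 144.2
|(j102)² + 27.9(j102) + 961| = |-9443 + j2845.8| = 9862
|T(j102)| = 6.3 × 144.2 / 9862 = 0.092144
20 log₁₀(0.092144) = -20.71 dB

-20.7 dB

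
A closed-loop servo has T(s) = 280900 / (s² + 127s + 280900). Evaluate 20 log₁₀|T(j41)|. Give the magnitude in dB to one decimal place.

|(j41)² + 127(j41) + 280900| = |2.7922e+05 + j5207| = 2.793e+05
|T(j41)| = 280900 / 2.793e+05 = 1.0058
20 log₁₀(1.0058) = 0.05 dB

0.1 dB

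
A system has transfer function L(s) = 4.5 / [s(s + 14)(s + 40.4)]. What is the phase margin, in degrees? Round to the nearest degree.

Gain crossover: |L(jω)| = 1 at ω ≈ 0.00796 rad/s.
∠L(j0.00796) = −90° − arctan(0.00796/14) − arctan(0.00796/40.4) ≈ -90.04°
PM = 180° + (-90.04°) = 89.96°

90 deg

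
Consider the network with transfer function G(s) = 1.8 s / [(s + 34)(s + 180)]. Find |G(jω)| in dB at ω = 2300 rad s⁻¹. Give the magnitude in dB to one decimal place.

|j2300| = 2300
|j2300 + 34| = √(2300² + 34²) = 2300
|j2300 + 180| = √(2300² + 180²) = 2307
|G(j2300)| = 1.8 × 2300 / (2300 × 2307) = 0.00078014
20 log₁₀(0.00078014) = -62.16 dB

-62.2 dB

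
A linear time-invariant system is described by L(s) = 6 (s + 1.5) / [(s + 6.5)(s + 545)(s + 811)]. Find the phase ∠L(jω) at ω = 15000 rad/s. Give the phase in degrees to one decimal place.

∠(j15000 + 1.5) = arctan(15000/1.5) = 89.99°
∠(j15000 + 6.5) = arctan(15000/6.5) = 89.98°
∠(j15000 + 545) = arctan(15000/545) = 87.92°
∠(j15000 + 811) = arctan(15000/811) = 86.91°
∠L(j15000) = 89.99° − (89.98° + 87.92° + 86.91°) = -174.81°

-174.8°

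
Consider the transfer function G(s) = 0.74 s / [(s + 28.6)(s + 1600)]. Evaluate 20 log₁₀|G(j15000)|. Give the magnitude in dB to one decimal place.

|j15000| = 1.5e+04
|j15000 + 28.6| = √(15000² + 28.6²) = 1.5e+04
|j15000 + 1600| = √(15000² + 1600²) = 1.509e+04
|G(j15000)| = 0.74 × 1.5e+04 / (1.5e+04 × 1.509e+04) = 4.9055e-05
20 log₁₀(4.9055e-05) = -86.19 dB

-86.2 dB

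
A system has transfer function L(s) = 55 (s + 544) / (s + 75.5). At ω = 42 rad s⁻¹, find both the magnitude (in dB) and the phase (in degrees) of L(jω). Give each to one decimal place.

|j42 + 544| = √(42² + 544²) = 545.6
|j42 + 75.5| = √(42² + 75.5²) = 86.4
|L(j42)| = 55 × 545.6 / 86.4 = 347.34
20 log₁₀(347.34) = 50.82 dB
∠(j42 + 544) = arctan(42/544) = 4.41°
∠(j42 + 75.5) = arctan(42/75.5) = 29.09°
∠L(j42) = 4.41° − 29.09° = -24.67°

|L| = 50.8 dB, ∠L = -24.7 deg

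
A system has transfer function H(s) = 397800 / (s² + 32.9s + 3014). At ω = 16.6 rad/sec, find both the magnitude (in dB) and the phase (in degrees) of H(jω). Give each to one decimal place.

|(j16.6)² + 32.9(j16.6) + 3014| = |2738.4 + j546.14| = 2792
|H(j16.6)| = 397800 / 2792 = 142.46
20 log₁₀(142.46) = 43.07 dB
∠[(j16.6)² + 32.9(j16.6) + 3014] = ∠[2738.4 + j546.14] = 11.28°
∠H(j16.6) = −11.28° = -11.28°

|H| = 43.1 dB, ∠H = -11.3 deg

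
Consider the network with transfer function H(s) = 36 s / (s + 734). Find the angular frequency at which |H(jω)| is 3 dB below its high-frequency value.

734 rad/s

For a single-pole high-pass, the −3 dB point is at the pole: ω = 734 rad/s.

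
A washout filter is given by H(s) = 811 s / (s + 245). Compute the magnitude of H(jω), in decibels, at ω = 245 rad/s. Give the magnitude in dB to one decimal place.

|j245| = 245
|j245 + 245| = √(245² + 245²) = 346.5
|H(j245)| = 811 × 245 / 346.5 = 573.46
20 log₁₀(573.46) = 55.17 dB

55.2 dB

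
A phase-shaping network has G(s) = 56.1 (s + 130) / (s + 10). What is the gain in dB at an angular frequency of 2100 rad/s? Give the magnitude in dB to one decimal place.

|j2100 + 130| = √(2100² + 130²) = 2104
|j2100 + 10| = √(2100² + 10²) = 2100
|G(j2100)| = 56.1 × 2104 / 2100 = 56.207
20 log₁₀(56.207) = 35.00 dB

35.0 dB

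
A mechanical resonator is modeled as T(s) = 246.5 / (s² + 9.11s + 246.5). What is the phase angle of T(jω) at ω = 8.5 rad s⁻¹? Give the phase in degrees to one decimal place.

∠[(j8.5)² + 9.11(j8.5) + 246.5] = ∠[174.25 + j77.435] = 23.96°
∠T(j8.5) = −23.96° = -23.96°

-24.0 deg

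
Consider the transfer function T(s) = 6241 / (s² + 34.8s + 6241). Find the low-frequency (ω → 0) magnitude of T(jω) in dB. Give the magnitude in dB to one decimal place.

0.0 dB

T(0) = 6241 / 6241 = 1
20 log₁₀(1) = 0.00 dB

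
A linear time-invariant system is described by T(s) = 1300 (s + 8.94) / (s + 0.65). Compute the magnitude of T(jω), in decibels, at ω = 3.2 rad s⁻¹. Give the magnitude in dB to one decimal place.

71.6 dB

|j3.2 + 8.94| = √(3.2² + 8.94²) = 9.495
|j3.2 + 0.65| = √(3.2² + 0.65²) = 3.265
|T(j3.2)| = 1300 × 9.495 / 3.265 = 3780.3
20 log₁₀(3780.3) = 71.55 dB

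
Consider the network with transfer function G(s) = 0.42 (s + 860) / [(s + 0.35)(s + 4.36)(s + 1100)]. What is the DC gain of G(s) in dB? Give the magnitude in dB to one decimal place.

G(0) = 0.42 × 860 / (0.35 × 4.36 × 1100) = 0.21518
20 log₁₀(0.21518) = -13.34 dB

-13.3 dB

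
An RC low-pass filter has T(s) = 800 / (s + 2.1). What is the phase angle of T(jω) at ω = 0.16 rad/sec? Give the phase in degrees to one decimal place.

-4.4 deg

∠(j0.16 + 2.1) = arctan(0.16/2.1) = 4.36°
∠T(j0.16) = −4.36° = -4.36°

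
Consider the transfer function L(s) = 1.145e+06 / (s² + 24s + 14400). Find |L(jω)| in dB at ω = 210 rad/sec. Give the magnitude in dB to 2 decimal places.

|(j210)² + 24(j210) + 14400| = |-29700 + j5040| = 3.012e+04
|L(j210)| = 1.145e+06 / 3.012e+04 = 38.009
20 log₁₀(38.009) = 31.598 dB

31.60 dB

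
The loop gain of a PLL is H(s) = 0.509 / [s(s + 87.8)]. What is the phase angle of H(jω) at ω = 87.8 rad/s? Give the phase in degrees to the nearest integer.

∠(j87.8 + 87.8) = arctan(87.8/87.8) = 45.00°
∠(j87.8) = 90.00°
∠H(j87.8) = − (45.00° + 90.00°) = -135.00°

-135°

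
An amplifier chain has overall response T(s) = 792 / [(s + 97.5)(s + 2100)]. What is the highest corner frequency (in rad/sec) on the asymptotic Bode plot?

Break frequencies occur at each pole and zero magnitude: 97.5 rad/sec, 2100 rad/sec.
The highest is 2100 rad/sec.

2100 rad/sec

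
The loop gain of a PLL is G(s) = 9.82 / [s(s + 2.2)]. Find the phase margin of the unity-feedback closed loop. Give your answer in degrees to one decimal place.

Gain crossover: |G(jω)| = 1 at ω ≈ 2.77 rad/sec.
∠G(j2.77) = −90° − arctan(2.77/2.2) ≈ -141.58°
PM = 180° + (-141.58°) = 38.42°

38.4°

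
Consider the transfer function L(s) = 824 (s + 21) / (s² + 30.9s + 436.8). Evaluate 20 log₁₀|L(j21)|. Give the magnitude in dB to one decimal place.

31.5 dB

|j21 + 21| = √(21² + 21²) = 29.7
|(j21)² + 30.9(j21) + 436.8| = |-4.2 + j648.9| = 648.9
|L(j21)| = 824 × 29.7 / 648.9 = 37.712
20 log₁₀(37.712) = 31.53 dB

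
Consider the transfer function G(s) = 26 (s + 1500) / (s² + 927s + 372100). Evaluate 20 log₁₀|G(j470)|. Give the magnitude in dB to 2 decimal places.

|j470 + 1500| = √(470² + 1500²) = 1572
|(j470)² + 927(j470) + 372100| = |1.512e+05 + j4.3569e+05| = 4.612e+05
|G(j470)| = 26 × 1572 / 4.612e+05 = 0.08862
20 log₁₀(0.08862) = -21.049 dB

-21.05 dB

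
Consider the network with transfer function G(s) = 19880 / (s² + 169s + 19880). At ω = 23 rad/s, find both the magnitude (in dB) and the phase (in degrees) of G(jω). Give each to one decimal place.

|G| = 0.1 dB, ∠G = -11.4°

|(j23)² + 169(j23) + 19880| = |19351 + j3887| = 1.974e+04
|G(j23)| = 19880 / 1.974e+04 = 1.0072
20 log₁₀(1.0072) = 0.06 dB
∠[(j23)² + 169(j23) + 19880] = ∠[19351 + j3887] = 11.36°
∠G(j23) = −11.36° = -11.36°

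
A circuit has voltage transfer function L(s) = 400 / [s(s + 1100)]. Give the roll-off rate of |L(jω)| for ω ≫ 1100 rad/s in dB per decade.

With 0 zeros and 2 poles, the high-frequency asymptotic slope is 20 × (0 − 2) = -40 dB/decade.

-40 dB/decade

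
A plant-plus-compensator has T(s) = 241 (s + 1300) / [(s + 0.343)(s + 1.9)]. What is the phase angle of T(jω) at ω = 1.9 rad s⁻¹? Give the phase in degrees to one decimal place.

-124.7°

∠(j1.9 + 1300) = arctan(1.9/1300) = 0.08°
∠(j1.9 + 0.343) = arctan(1.9/0.343) = 79.77°
∠(j1.9 + 1.9) = arctan(1.9/1.9) = 45.00°
∠T(j1.9) = 0.08° − (79.77° + 45.00°) = -124.68°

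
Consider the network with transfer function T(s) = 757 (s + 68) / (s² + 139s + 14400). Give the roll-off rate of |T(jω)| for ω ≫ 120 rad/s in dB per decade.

With 1 zero and 2 poles, the high-frequency asymptotic slope is 20 × (1 − 2) = -20 dB/decade.

-20 dB/decade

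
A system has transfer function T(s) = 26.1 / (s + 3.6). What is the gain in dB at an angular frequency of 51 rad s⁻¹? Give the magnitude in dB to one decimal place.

-5.8 dB

|j51 + 3.6| = √(51² + 3.6²) = 51.13
|T(j51)| = 26.1 / 51.13 = 0.51049
20 log₁₀(0.51049) = -5.84 dB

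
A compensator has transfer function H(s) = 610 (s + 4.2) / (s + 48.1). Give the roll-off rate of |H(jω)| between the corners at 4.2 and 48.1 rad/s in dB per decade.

In this band the factors already past their corner are: zero at 4.2; net slope = 20 dB/decade.

20 dB/decade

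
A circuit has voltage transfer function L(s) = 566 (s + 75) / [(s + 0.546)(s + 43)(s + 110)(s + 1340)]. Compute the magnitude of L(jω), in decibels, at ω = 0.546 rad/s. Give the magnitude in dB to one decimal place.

-41.2 dB

|j0.546 + 75| = √(0.546² + 75²) = 75
|j0.546 + 0.546| = √(0.546² + 0.546²) = 0.7722
|j0.546 + 43| = √(0.546² + 43²) = 43
|j0.546 + 110| = √(0.546² + 110²) = 110
|j0.546 + 1340| = √(0.546² + 1340²) = 1340
|L(j0.546)| = 566 × 75 / (0.7722 × 43 × 110 × 1340) = 0.0086731
20 log₁₀(0.0086731) = -41.24 dB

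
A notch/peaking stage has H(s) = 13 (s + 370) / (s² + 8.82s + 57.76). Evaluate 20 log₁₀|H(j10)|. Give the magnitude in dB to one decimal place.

|j10 + 370| = √(10² + 370²) = 370.1
|(j10)² + 8.82(j10) + 57.76| = |-42.24 + j88.2| = 97.79
|H(j10)| = 13 × 370.1 / 97.79 = 49.204
20 log₁₀(49.204) = 33.84 dB

33.8 dB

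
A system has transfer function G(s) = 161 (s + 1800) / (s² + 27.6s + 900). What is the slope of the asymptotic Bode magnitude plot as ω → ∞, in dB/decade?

With 1 zero and 2 poles, the high-frequency asymptotic slope is 20 × (1 − 2) = -20 dB/decade.

-20 dB/decade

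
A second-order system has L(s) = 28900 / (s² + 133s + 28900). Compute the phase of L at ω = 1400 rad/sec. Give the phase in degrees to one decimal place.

-174.5°

∠[(j1400)² + 133(j1400) + 28900] = ∠[-1.9311e+06 + j1.862e+05] = 174.49°
∠L(j1400) = −174.49° = -174.49°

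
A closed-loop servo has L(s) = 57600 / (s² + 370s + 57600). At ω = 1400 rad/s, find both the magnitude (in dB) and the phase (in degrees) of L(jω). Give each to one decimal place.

|(j1400)² + 370(j1400) + 57600| = |-1.9024e+06 + j5.18e+05| = 1.972e+06
|L(j1400)| = 57600 / 1.972e+06 = 0.029214
20 log₁₀(0.029214) = -30.69 dB
∠[(j1400)² + 370(j1400) + 57600] = ∠[-1.9024e+06 + j5.18e+05] = 164.77°
∠L(j1400) = −164.77° = -164.77°

|L| = -30.7 dB, ∠L = -164.8 deg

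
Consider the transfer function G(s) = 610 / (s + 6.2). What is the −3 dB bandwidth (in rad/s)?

6.2 rad/s

For a single-pole low-pass, the −3 dB point is at the pole: ω = 6.2 rad/s.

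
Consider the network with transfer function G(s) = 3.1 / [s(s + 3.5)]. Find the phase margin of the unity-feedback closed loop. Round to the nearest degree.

Gain crossover: |G(jω)| = 1 at ω ≈ 0.86 rad/sec.
∠G(j0.86) = −90° − arctan(0.86/3.5) ≈ -103.81°
PM = 180° + (-103.81°) = 76.19°

76°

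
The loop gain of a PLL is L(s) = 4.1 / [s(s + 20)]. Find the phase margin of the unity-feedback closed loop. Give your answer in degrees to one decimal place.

Gain crossover: |L(jω)| = 1 at ω ≈ 0.205 rad/s.
∠L(j0.205) = −90° − arctan(0.205/20) ≈ -90.59°
PM = 180° + (-90.59°) = 89.41°

89.4°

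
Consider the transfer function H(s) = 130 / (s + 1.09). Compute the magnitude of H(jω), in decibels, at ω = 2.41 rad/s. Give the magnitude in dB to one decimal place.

33.8 dB

|j2.41 + 1.09| = √(2.41² + 1.09²) = 2.645
|H(j2.41)| = 130 / 2.645 = 49.149
20 log₁₀(49.149) = 33.83 dB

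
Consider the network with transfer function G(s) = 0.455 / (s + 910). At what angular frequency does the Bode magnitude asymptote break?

The single real pole at s = −910 gives a corner at ω = 910 rad/s.

910 rad/s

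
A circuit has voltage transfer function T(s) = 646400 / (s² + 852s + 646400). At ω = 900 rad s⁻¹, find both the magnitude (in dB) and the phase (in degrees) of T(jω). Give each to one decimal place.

|(j900)² + 852(j900) + 646400| = |-1.636e+05 + j7.668e+05| = 7.841e+05
|T(j900)| = 646400 / 7.841e+05 = 0.82443
20 log₁₀(0.82443) = -1.68 dB
∠[(j900)² + 852(j900) + 646400] = ∠[-1.636e+05 + j7.668e+05] = 102.04°
∠T(j900) = −102.04° = -102.04°

|T| = -1.7 dB, ∠T = -102.0 deg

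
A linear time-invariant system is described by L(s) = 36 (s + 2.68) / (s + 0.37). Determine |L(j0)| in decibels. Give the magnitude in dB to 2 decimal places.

48.32 dB

L(0) = 36 × 2.68 / 0.37 = 260.76
20 log₁₀(260.76) = 48.325 dB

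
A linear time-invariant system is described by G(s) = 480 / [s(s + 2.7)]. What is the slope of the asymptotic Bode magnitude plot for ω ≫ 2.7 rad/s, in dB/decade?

With 0 zeros and 2 poles, the high-frequency asymptotic slope is 20 × (0 − 2) = -40 dB/decade.

-40 dB/decade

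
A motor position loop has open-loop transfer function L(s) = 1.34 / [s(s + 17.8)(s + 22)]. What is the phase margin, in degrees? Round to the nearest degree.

Gain crossover: |L(jω)| = 1 at ω ≈ 0.00342 rad/s.
∠L(j0.00342) = −90° − arctan(0.00342/17.8) − arctan(0.00342/22) ≈ -90.02°
PM = 180° + (-90.02°) = 89.98°

90 deg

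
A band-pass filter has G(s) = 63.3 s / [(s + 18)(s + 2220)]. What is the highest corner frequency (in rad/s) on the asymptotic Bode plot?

2220 rad/s

Break frequencies occur at each pole and zero magnitude: 18 rad/s, 2220 rad/s.
The highest is 2220 rad/s.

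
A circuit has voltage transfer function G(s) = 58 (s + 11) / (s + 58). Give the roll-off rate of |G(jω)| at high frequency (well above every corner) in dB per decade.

With 1 zero and 1 pole, the high-frequency asymptotic slope is 20 × (1 − 1) = 0 dB/decade.

0 dB/decade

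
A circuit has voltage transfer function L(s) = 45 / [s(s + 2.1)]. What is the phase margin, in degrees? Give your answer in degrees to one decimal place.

17.8 deg

Gain crossover: |L(jω)| = 1 at ω ≈ 6.55 rad/s.
∠L(j6.55) = −90° − arctan(6.55/2.1) ≈ -162.21°
PM = 180° + (-162.21°) = 17.79°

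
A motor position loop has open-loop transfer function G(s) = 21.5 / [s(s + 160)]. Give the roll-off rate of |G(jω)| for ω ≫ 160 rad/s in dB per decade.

-40 dB/decade

With 0 zeros and 2 poles, the high-frequency asymptotic slope is 20 × (0 − 2) = -40 dB/decade.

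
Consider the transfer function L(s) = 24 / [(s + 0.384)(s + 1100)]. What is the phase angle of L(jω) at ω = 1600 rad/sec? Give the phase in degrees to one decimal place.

∠(j1600 + 0.384) = arctan(1600/0.384) = 89.99°
∠(j1600 + 1100) = arctan(1600/1100) = 55.49°
∠L(j1600) = − (89.99° + 55.49°) = -145.48°

-145.5°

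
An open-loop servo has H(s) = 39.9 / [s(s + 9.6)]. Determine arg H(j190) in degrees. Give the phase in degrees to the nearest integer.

∠(j190 + 9.6) = arctan(190/9.6) = 87.11°
∠(j190) = 90.00°
∠H(j190) = − (87.11° + 90.00°) = -177.11°

-177°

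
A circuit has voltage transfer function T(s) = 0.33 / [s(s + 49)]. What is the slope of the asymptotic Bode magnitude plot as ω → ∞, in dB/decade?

With 0 zeros and 2 poles, the high-frequency asymptotic slope is 20 × (0 − 2) = -40 dB/decade.

-40 dB/decade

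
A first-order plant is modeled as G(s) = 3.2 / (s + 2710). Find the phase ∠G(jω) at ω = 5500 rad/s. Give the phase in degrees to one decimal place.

∠(j5500 + 2710) = arctan(5500/2710) = 63.77°
∠G(j5500) = −63.77° = -63.77°

-63.8°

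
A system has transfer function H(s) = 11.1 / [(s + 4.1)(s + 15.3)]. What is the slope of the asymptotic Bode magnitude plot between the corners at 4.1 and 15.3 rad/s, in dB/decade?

In this band the factors already past their corner are: pole at 4.1; net slope = -20 dB/decade.

-20 dB/decade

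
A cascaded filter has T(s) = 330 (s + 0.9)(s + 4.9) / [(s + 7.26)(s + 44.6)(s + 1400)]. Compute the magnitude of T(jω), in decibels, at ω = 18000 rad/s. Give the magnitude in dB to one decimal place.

-34.8 dB

|j18000 + 0.9| = √(18000² + 0.9²) = 1.8e+04
|j18000 + 4.9| = √(18000² + 4.9²) = 1.8e+04
|j18000 + 7.26| = √(18000² + 7.26²) = 1.8e+04
|j18000 + 44.6| = √(18000² + 44.6²) = 1.8e+04
|j18000 + 1400| = √(18000² + 1400²) = 1.805e+04
|T(j18000)| = 330 × 1.8e+04 × 1.8e+04 / (1.8e+04 × 1.8e+04 × 1.805e+04) = 0.018278
20 log₁₀(0.018278) = -34.76 dB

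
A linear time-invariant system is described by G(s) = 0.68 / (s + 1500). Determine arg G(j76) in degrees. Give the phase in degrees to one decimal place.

∠(j76 + 1500) = arctan(76/1500) = 2.90°
∠G(j76) = −2.90° = -2.90°

-2.9 deg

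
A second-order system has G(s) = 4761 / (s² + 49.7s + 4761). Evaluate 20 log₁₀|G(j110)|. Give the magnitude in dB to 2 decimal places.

-5.68 dB

|(j110)² + 49.7(j110) + 4761| = |-7339 + j5467| = 9151
|G(j110)| = 4761 / 9151 = 0.52025
20 log₁₀(0.52025) = -5.676 dB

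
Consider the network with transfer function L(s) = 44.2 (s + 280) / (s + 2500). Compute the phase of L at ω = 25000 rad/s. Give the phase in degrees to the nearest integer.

∠(j25000 + 280) = arctan(25000/280) = 89.36°
∠(j25000 + 2500) = arctan(25000/2500) = 84.29°
∠L(j25000) = 89.36° − 84.29° = 5.07°

5°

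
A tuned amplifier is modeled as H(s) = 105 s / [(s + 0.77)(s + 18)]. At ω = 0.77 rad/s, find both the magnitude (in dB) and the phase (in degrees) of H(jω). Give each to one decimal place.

|H| = 12.3 dB, ∠H = 42.6°

|j0.77| = 0.77
|j0.77 + 0.77| = √(0.77² + 0.77²) = 1.089
|j0.77 + 18| = √(0.77² + 18²) = 18.02
|H(j0.77)| = 105 × 0.77 / (1.089 × 18.02) = 4.121
20 log₁₀(4.121) = 12.30 dB
∠(j0.77) = 90.00°
∠(j0.77 + 0.77) = arctan(0.77/0.77) = 45.00°
∠(j0.77 + 18) = arctan(0.77/18) = 2.45°
∠H(j0.77) = 90.00° − (45.00° + 2.45°) = 42.55°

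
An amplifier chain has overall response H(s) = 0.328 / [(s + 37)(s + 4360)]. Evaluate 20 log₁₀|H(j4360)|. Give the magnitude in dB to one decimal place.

-158.3 dB

|j4360 + 37| = √(4360² + 37²) = 4360
|j4360 + 4360| = √(4360² + 4360²) = 6166
|H(j4360)| = 0.328 / (4360 × 6166) = 1.22e-08
20 log₁₀(1.22e-08) = -158.27 dB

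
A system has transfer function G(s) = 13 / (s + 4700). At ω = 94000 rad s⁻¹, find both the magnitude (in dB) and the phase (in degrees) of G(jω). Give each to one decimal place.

|G| = -77.2 dB, ∠G = -87.1°

|j94000 + 4700| = √(94000² + 4700²) = 9.412e+04
|G(j94000)| = 13 / 9.412e+04 = 0.00013813
20 log₁₀(0.00013813) = -77.19 dB
∠(j94000 + 4700) = arctan(94000/4700) = 87.14°
∠G(j94000) = −87.14° = -87.14°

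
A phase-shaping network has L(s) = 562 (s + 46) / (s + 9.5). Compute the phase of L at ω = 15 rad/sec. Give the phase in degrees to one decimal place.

∠(j15 + 46) = arctan(15/46) = 18.06°
∠(j15 + 9.5) = arctan(15/9.5) = 57.65°
∠L(j15) = 18.06° − 57.65° = -39.59°

-39.6 deg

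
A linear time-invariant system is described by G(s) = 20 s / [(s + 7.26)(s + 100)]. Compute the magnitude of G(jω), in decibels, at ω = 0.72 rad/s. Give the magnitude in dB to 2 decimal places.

-34.09 dB

|j0.72| = 0.72
|j0.72 + 7.26| = √(0.72² + 7.26²) = 7.296
|j0.72 + 100| = √(0.72² + 100²) = 100
|G(j0.72)| = 20 × 0.72 / (7.296 × 100) = 0.019737
20 log₁₀(0.019737) = -34.094 dB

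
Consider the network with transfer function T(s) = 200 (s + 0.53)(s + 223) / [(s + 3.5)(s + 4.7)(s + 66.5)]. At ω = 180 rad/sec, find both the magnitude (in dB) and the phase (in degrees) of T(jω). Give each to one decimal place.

|j180 + 0.53| = √(180² + 0.53²) = 180
|j180 + 223| = √(180² + 223²) = 286.6
|j180 + 3.5| = √(180² + 3.5²) = 180
|j180 + 4.7| = √(180² + 4.7²) = 180.1
|j180 + 66.5| = √(180² + 66.5²) = 191.9
|T(j180)| = 200 × 180 × 286.6 / (180 × 180.1 × 191.9) = 1.6585
20 log₁₀(1.6585) = 4.39 dB
∠(j180 + 0.53) = arctan(180/0.53) = 89.83°
∠(j180 + 223) = arctan(180/223) = 38.91°
∠(j180 + 3.5) = arctan(180/3.5) = 88.89°
∠(j180 + 4.7) = arctan(180/4.7) = 88.50°
∠(j180 + 66.5) = arctan(180/66.5) = 69.72°
∠T(j180) = 89.83° + 38.91° − (88.89° + 88.50° + 69.72°) = -118.37°

|T| = 4.4 dB, ∠T = -118.4 deg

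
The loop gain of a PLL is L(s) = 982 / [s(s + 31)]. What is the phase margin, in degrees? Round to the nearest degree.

Gain crossover: |L(jω)| = 1 at ω ≈ 24.8 rad/s.
∠L(j24.8) = −90° − arctan(24.8/31) ≈ -128.61°
PM = 180° + (-128.61°) = 51.39°

51°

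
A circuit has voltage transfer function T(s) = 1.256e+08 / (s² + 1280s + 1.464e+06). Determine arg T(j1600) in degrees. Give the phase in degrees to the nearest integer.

-118°

∠[(j1600)² + 1280(j1600) + 1.464e+06] = ∠[-1.096e+06 + j2.048e+06] = 118.15°
∠T(j1600) = −118.15° = -118.15°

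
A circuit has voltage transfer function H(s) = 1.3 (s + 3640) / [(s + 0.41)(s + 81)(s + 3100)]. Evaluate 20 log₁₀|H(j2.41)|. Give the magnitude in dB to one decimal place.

|j2.41 + 3640| = √(2.41² + 3640²) = 3640
|j2.41 + 0.41| = √(2.41² + 0.41²) = 2.445
|j2.41 + 81| = √(2.41² + 81²) = 81.04
|j2.41 + 3100| = √(2.41² + 3100²) = 3100
|H(j2.41)| = 1.3 × 3640 / (2.445 × 81.04 × 3100) = 0.0077054
20 log₁₀(0.0077054) = -42.26 dB

-42.3 dB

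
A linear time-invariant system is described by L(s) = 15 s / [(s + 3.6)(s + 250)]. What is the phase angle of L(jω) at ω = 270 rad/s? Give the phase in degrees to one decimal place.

-46.4°

∠(j270) = 90.00°
∠(j270 + 3.6) = arctan(270/3.6) = 89.24°
∠(j270 + 250) = arctan(270/250) = 47.20°
∠L(j270) = 90.00° − (89.24° + 47.20°) = -46.44°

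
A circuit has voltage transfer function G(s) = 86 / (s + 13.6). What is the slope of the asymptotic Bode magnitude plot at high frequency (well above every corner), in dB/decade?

With 0 zeros and 1 pole, the high-frequency asymptotic slope is 20 × (0 − 1) = -20 dB/decade.

-20 dB/decade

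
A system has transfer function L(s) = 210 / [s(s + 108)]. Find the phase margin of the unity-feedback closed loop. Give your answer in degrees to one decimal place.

89.0 deg

Gain crossover: |L(jω)| = 1 at ω ≈ 1.94 rad/sec.
∠L(j1.94) = −90° − arctan(1.94/108) ≈ -91.03°
PM = 180° + (-91.03°) = 88.97°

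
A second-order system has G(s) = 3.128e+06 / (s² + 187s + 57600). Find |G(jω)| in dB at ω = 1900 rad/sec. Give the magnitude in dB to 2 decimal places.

|(j1900)² + 187(j1900) + 57600| = |-3.5524e+06 + j3.553e+05| = 3.57e+06
|G(j1900)| = 3.128e+06 / 3.57e+06 = 0.87616
20 log₁₀(0.87616) = -1.148 dB

-1.15 dB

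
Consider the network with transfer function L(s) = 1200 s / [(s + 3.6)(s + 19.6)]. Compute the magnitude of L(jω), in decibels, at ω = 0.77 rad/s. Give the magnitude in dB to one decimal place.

|j0.77| = 0.77
|j0.77 + 3.6| = √(0.77² + 3.6²) = 3.681
|j0.77 + 19.6| = √(0.77² + 19.6²) = 19.62
|L(j0.77)| = 1200 × 0.77 / (3.681 × 19.62) = 12.796
20 log₁₀(12.796) = 22.14 dB

22.1 dB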